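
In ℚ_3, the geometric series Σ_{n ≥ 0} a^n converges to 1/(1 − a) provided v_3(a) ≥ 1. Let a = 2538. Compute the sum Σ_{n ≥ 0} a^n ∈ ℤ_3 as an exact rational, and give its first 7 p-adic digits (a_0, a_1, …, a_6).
Σ a^n = 1/(1 − a) = -1/2537;  first 7 digits = (1, 0, 0, 1, 1, 1, 1)

v_3(a) = 3 ≥ 1, so the series converges in ℤ_3 to 1/(1 − a) = 1/(1 − 2538) = -1/2537. Expand this rational in ℤ_3: compute digits iteratively via d_i = x_i mod 3, x_{i+1} = (x_i − d_i)/3. The first 7 digits are (1, 0, 0, 1, 1, 1, 1).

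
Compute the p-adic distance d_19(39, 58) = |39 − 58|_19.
d_19(39, 58) = 1/19

Step 1 — x − y = 39 − 58 = -19. Step 2 — v_19(-19) = 1 (factor: -19 = −(19^1 · 1); the sign does not affect v_p). Step 3 — |x − y|_19 = 19^{-1} = 1/19.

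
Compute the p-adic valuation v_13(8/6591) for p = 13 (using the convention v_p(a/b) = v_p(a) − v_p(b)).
v_13(8/6591) = -3

Factor powers of 13 from the numerator and denominator of the reduced fraction: 8 = 13^0 · 8 and 6591 = 13^3 · 3. Apply v_p(a/b) = v_p(a) − v_p(b): v_13(8/6591) = 0 − 3 = -3.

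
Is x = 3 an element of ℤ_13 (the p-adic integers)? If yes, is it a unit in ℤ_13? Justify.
x ∈ ℤ_13^× (unit); v_13(x) = 0

ℤ_13 = {x ∈ ℚ_13 : v_13(x) ≥ 0} and ℤ_13^× = {x ∈ ℤ_13 : v_13(x) = 0}. Here v_13(3) = v_13(num) − v_13(den) = 0; compare against these criteria.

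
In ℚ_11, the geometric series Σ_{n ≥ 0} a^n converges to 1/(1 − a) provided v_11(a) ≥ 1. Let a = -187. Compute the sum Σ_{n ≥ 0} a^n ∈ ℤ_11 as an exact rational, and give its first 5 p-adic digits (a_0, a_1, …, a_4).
Σ a^n = 1/(1 − a) = 1/188;  first 5 digits = (1, 5, 1, 8, 4)

v_11(a) = 1 ≥ 1, so the series converges in ℤ_11 to 1/(1 − a) = 1/(1 − (-187)) = 1/188. Expand this rational in ℤ_11: compute digits iteratively via d_i = x_i mod 11, x_{i+1} = (x_i − d_i)/11. The first 5 digits are (1, 5, 1, 8, 4).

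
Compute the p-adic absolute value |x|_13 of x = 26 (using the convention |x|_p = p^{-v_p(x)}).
|26|_13 = 1/13

Step 1 — compute v_13(x) by factoring powers of 13 out of the numerator and denominator: v_13(26) = 1. Step 2 — apply |x|_p = p^{-v_p(x)} = 13^{-1} = 1/13.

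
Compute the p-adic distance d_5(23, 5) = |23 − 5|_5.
d_5(23, 5) = 1

Step 1 — x − y = 23 − 5 = 18. Step 2 — v_5(18) = 0 (factor: 18 = (5^0 · 18); the sign does not affect v_p). Step 3 — |x − y|_5 = 5^{0} = 1.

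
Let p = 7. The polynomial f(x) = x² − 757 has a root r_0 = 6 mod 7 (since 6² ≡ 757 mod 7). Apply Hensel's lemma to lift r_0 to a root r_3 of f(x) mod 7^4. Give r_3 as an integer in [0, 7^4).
r_3 = 405 (mod 2401)

Hensel's recurrence: r_{i+1} = r_i − f(r_i)·(f′(r_i))^{-1} mod 7^{i+2}, with f′(x) = 2x. Iterate:
  r_0 = 6 (mod 7)
  r_1 = 13 (mod 49)
  r_2 = 62 (mod 343)
  r_3 = 405 (mod 2401)
Final: r_3 = 405, and one checks f(r_3) ≡ 0 mod 7^4.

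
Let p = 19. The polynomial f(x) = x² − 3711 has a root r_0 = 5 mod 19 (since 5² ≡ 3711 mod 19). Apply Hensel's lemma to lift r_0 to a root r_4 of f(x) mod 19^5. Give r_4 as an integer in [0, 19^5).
r_4 = 1323222 (mod 2476099)

Hensel's recurrence: r_{i+1} = r_i − f(r_i)·(f′(r_i))^{-1} mod 19^{i+2}, with f′(x) = 2x. Iterate:
  r_0 = 5 (mod 19)
  r_1 = 157 (mod 361)
  r_2 = 6294 (mod 6859)
  r_3 = 20012 (mod 130321)
  r_4 = 1323222 (mod 2476099)
Final: r_4 = 1323222, and one checks f(r_4) ≡ 0 mod 19^5.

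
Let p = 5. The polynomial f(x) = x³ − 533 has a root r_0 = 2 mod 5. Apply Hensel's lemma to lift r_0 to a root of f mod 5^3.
r_2 = 77 (mod 125)

Hensel: r_{i+1} = r_i − f(r_i)/f′(r_i) mod 5^{i+2}, where f′(x) = 3x². Iterate:
  r_0 = 2 (mod 5)
  r_1 = 2 (mod 25)
  r_2 = 77 (mod 125)
Final: r = 77 with f(r) ≡ 0 mod 5^3.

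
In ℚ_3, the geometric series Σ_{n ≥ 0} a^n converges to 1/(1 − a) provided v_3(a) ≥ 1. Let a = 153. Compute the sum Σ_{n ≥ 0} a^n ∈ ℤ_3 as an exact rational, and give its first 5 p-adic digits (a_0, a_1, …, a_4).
Σ a^n = 1/(1 − a) = -1/152;  first 5 digits = (1, 0, 2, 2, 2)

v_3(a) = 2 ≥ 1, so the series converges in ℤ_3 to 1/(1 − a) = 1/(1 − 153) = -1/152. Expand this rational in ℤ_3: compute digits iteratively via d_i = x_i mod 3, x_{i+1} = (x_i − d_i)/3. The first 5 digits are (1, 0, 2, 2, 2).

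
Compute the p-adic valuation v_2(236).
v_2(236) = 2

v_2(n) is the largest exponent k such that 2^k divides n. Factor out: 236 = 2^2 · 59. (Sign doesn't affect v_p.) So v_2(236) = 2.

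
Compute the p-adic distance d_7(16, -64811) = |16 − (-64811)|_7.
d_7(16, -64811) = 1/2401

Step 1 — x − y = 16 − (-64811) = 64827. Step 2 — v_7(64827) = 4 (factor: 64827 = (7^4 · 27); the sign does not affect v_p). Step 3 — |x − y|_7 = 7^{-4} = 1/2401.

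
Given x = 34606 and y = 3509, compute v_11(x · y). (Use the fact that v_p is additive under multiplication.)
v_11(121432454) = 5

v_p(x) = 3 (factor: 34606 = 11^3 · 26); v_p(y) = 2 (factor: 3509 = 11^2 · 29). Additivity: v_p(xy) = v_p(x) + v_p(y) = 3 + 2 = 5. (Direct check: xy = 121432454 = 11^5 · (754).)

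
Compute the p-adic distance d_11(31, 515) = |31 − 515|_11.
d_11(31, 515) = 1/121

Step 1 — x − y = 31 − 515 = -484. Step 2 — v_11(-484) = 2 (factor: -484 = −(11^2 · 4); the sign does not affect v_p). Step 3 — |x − y|_11 = 11^{-2} = 1/121.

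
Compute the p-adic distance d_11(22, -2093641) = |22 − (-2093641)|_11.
d_11(22, -2093641) = 1/161051

Step 1 — x − y = 22 − (-2093641) = 2093663. Step 2 — v_11(2093663) = 5 (factor: 2093663 = (11^5 · 13); the sign does not affect v_p). Step 3 — |x − y|_11 = 11^{-5} = 1/161051.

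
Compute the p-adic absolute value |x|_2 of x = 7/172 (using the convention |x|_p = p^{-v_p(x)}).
|7/172|_2 = 4

Step 1 — compute v_2(x) by factoring powers of 2 out of the numerator and denominator: v_2(7/172) = -2. Step 2 — apply |x|_p = p^{-v_p(x)} = 2^{2} = 4.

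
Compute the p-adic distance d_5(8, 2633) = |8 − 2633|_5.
d_5(8, 2633) = 1/125

Step 1 — x − y = 8 − 2633 = -2625. Step 2 — v_5(-2625) = 3 (factor: -2625 = −(5^3 · 21); the sign does not affect v_p). Step 3 — |x − y|_5 = 5^{-3} = 1/125.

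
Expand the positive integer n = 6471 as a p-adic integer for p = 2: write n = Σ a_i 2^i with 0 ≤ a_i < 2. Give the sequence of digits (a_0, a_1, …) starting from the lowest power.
(a_0, a_1, …) = (1, 1, 1, 0, 0, 0, 1, 0, 1, 0, 0, 1, 1)

Repeated division by 2 gives the digits low-to-high: 6471 = 1 + 1·2^1 + 1·2^2 + 1·2^6 + 1·2^8 + 1·2^11 + 1·2^12. Digit sequence: (1, 1, 1, 0, 0, 0, 1, 0, 1, 0, 0, 1, 1).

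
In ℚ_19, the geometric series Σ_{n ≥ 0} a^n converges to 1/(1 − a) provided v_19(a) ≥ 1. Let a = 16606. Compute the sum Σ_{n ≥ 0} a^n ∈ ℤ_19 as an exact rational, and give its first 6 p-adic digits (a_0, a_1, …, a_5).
Σ a^n = 1/(1 − a) = -1/16605;  first 6 digits = (1, 0, 8, 2, 7, 16)

v_19(a) = 2 ≥ 1, so the series converges in ℤ_19 to 1/(1 − a) = 1/(1 − 16606) = -1/16605. Expand this rational in ℤ_19: compute digits iteratively via d_i = x_i mod 19, x_{i+1} = (x_i − d_i)/19. The first 6 digits are (1, 0, 8, 2, 7, 16).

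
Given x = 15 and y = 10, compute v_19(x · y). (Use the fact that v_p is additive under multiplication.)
v_19(150) = 0

v_p(x) = 0 (factor: 15 = 19^0 · 15); v_p(y) = 0 (factor: 10 = 19^0 · 10). Additivity: v_p(xy) = v_p(x) + v_p(y) = 0 + 0 = 0. (Direct check: xy = 150 = 19^0 · (150).)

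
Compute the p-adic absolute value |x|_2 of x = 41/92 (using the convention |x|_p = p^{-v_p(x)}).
|41/92|_2 = 4

Step 1 — compute v_2(x) by factoring powers of 2 out of the numerator and denominator: v_2(41/92) = -2. Step 2 — apply |x|_p = p^{-v_p(x)} = 2^{2} = 4.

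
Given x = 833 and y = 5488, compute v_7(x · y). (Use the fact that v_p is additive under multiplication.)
v_7(4571504) = 5

v_p(x) = 2 (factor: 833 = 7^2 · 17); v_p(y) = 3 (factor: 5488 = 7^3 · 16). Additivity: v_p(xy) = v_p(x) + v_p(y) = 2 + 3 = 5. (Direct check: xy = 4571504 = 7^5 · (272).)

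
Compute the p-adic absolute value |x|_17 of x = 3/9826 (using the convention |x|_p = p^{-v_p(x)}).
|3/9826|_17 = 4913

Step 1 — compute v_17(x) by factoring powers of 17 out of the numerator and denominator: v_17(3/9826) = -3. Step 2 — apply |x|_p = p^{-v_p(x)} = 17^{3} = 4913.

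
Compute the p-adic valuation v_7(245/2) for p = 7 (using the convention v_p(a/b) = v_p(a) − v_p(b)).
v_7(245/2) = 2

Factor powers of 7 from the numerator and denominator of the reduced fraction: 245 = 7^2 · 5 and 2 = 7^0 · 2. Apply v_p(a/b) = v_p(a) − v_p(b): v_7(245/2) = 2 − 0 = 2.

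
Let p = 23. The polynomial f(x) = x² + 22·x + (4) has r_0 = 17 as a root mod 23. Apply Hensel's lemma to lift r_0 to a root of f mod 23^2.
r_1 = 109 (mod 529)

Hensel: r_{i+1} = r_i − f(r_i)·(f′(r_i))^{-1} mod 23^{i+2}, f′(x) = 2x + 22. Iterate:
  r_0 = 17 (mod 23)
  r_1 = 109 (mod 529)
Final: r = 109 satisfies f(r) ≡ 0 mod 23^2.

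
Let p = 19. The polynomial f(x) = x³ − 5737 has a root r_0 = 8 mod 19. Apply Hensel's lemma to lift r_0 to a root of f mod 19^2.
r_1 = 274 (mod 361)

Hensel: r_{i+1} = r_i − f(r_i)/f′(r_i) mod 19^{i+2}, where f′(x) = 3x². Iterate:
  r_0 = 8 (mod 19)
  r_1 = 274 (mod 361)
Final: r = 274 with f(r) ≡ 0 mod 19^2.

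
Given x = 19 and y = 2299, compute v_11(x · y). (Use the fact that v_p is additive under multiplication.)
v_11(43681) = 2

v_p(x) = 0 (factor: 19 = 11^0 · 19); v_p(y) = 2 (factor: 2299 = 11^2 · 19). Additivity: v_p(xy) = v_p(x) + v_p(y) = 0 + 2 = 2. (Direct check: xy = 43681 = 11^2 · (361).)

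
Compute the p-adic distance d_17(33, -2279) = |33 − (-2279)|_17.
d_17(33, -2279) = 1/289

Step 1 — x − y = 33 − (-2279) = 2312. Step 2 — v_17(2312) = 2 (factor: 2312 = (17^2 · 8); the sign does not affect v_p). Step 3 — |x − y|_17 = 17^{-2} = 1/289.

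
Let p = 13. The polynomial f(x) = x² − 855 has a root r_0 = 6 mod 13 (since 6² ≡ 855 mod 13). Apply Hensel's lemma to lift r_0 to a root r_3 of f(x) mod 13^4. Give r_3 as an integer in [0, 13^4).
r_3 = 11186 (mod 28561)

Hensel's recurrence: r_{i+1} = r_i − f(r_i)·(f′(r_i))^{-1} mod 13^{i+2}, with f′(x) = 2x. Iterate:
  r_0 = 6 (mod 13)
  r_1 = 32 (mod 169)
  r_2 = 201 (mod 2197)
  r_3 = 11186 (mod 28561)
Final: r_3 = 11186, and one checks f(r_3) ≡ 0 mod 13^4.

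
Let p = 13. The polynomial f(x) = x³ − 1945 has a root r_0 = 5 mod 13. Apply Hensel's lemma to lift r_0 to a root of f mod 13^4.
r_3 = 13031 (mod 28561)

Hensel: r_{i+1} = r_i − f(r_i)/f′(r_i) mod 13^{i+2}, where f′(x) = 3x². Iterate:
  r_0 = 5 (mod 13)
  r_1 = 18 (mod 169)
  r_2 = 2046 (mod 2197)
  r_3 = 13031 (mod 28561)
Final: r = 13031 with f(r) ≡ 0 mod 13^4.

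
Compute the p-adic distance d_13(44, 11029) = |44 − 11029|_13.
d_13(44, 11029) = 1/2197

Step 1 — x − y = 44 − 11029 = -10985. Step 2 — v_13(-10985) = 3 (factor: -10985 = −(13^3 · 5); the sign does not affect v_p). Step 3 — |x − y|_13 = 13^{-3} = 1/2197.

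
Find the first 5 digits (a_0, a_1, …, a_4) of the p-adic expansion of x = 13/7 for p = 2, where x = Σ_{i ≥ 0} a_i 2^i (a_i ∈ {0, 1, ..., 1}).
(a_0, …, a_4) = (1, 1, 0, 1, 0)

v_2(13/7) = 0 (numerator and denominator both coprime to 2), so x ∈ ℤ_2^×. Compute digits iteratively via a_i = x_i mod 2, x_{i+1} = (x_i − a_i)/2, with x_0 = x:
  x_0 = 13/7;  a_0 = 1;  x_1 = (x_0 − 1)/2 = 3/7
  x_1 = 3/7;  a_1 = 1;  x_2 = (x_1 − 1)/2 = -2/7
  x_2 = -2/7;  a_2 = 0;  x_3 = (x_2 − 0)/2 = -1/7
  x_3 = -1/7;  a_3 = 1;  x_4 = (x_3 − 1)/2 = -4/7
  x_4 = -4/7;  a_4 = 0;  x_5 = (x_4 − 0)/2 = -2/7
Digits: (1, 1, 0, 1, 0).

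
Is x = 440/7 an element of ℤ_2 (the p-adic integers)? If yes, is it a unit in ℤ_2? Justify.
x ∈ ℤ_2 but not a unit; v_2(x) = 3 > 0

ℤ_2 = {x ∈ ℚ_2 : v_2(x) ≥ 0} and ℤ_2^× = {x ∈ ℤ_2 : v_2(x) = 0}. Here v_2(440/7) = v_2(num) − v_2(den) = 3; compare against these criteria.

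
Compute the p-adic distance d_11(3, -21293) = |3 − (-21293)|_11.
d_11(3, -21293) = 1/1331

Step 1 — x − y = 3 − (-21293) = 21296. Step 2 — v_11(21296) = 3 (factor: 21296 = (11^3 · 16); the sign does not affect v_p). Step 3 — |x − y|_11 = 11^{-3} = 1/1331.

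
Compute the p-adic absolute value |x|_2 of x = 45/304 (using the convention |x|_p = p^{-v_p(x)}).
|45/304|_2 = 16

Step 1 — compute v_2(x) by factoring powers of 2 out of the numerator and denominator: v_2(45/304) = -4. Step 2 — apply |x|_p = p^{-v_p(x)} = 2^{4} = 16.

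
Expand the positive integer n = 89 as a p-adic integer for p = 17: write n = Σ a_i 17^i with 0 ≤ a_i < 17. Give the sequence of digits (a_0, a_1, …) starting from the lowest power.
(a_0, a_1, …) = (4, 5)

Repeated division by 17 gives the digits low-to-high: 89 = 4 + 5·17^1. Digit sequence: (4, 5).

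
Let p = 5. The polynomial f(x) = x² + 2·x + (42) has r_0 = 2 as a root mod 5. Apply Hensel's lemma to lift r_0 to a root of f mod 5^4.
r_3 = 202 (mod 625)

Hensel: r_{i+1} = r_i − f(r_i)·(f′(r_i))^{-1} mod 5^{i+2}, f′(x) = 2x + 2. Iterate:
  r_0 = 2 (mod 5)
  r_1 = 2 (mod 25)
  r_2 = 77 (mod 125)
  r_3 = 202 (mod 625)
Final: r = 202 satisfies f(r) ≡ 0 mod 5^4.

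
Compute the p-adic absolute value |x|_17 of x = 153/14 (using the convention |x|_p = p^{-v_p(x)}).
|153/14|_17 = 1/17

Step 1 — compute v_17(x) by factoring powers of 17 out of the numerator and denominator: v_17(153/14) = 1. Step 2 — apply |x|_p = p^{-v_p(x)} = 17^{-1} = 1/17.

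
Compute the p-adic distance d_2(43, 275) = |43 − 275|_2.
d_2(43, 275) = 1/8

Step 1 — x − y = 43 − 275 = -232. Step 2 — v_2(-232) = 3 (factor: -232 = −(2^3 · 29); the sign does not affect v_p). Step 3 — |x − y|_2 = 2^{-3} = 1/8.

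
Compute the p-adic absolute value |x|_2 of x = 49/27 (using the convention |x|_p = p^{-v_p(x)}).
|49/27|_2 = 1

Step 1 — compute v_2(x) by factoring powers of 2 out of the numerator and denominator: v_2(49/27) = 0. Step 2 — apply |x|_p = p^{-v_p(x)} = 2^{0} = 1.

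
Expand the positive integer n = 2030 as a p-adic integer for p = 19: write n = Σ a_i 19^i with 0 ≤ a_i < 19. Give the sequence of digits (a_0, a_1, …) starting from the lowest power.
(a_0, a_1, …) = (16, 11, 5)

Repeated division by 19 gives the digits low-to-high: 2030 = 16 + 11·19^1 + 5·19^2. Digit sequence: (16, 11, 5).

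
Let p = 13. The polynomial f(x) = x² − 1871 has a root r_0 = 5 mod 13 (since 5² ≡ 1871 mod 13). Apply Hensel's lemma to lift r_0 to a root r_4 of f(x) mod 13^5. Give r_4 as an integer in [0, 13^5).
r_4 = 145800 (mod 371293)

Hensel's recurrence: r_{i+1} = r_i − f(r_i)·(f′(r_i))^{-1} mod 13^{i+2}, with f′(x) = 2x. Iterate:
  r_0 = 5 (mod 13)
  r_1 = 122 (mod 169)
  r_2 = 798 (mod 2197)
  r_3 = 2995 (mod 28561)
  r_4 = 145800 (mod 371293)
Final: r_4 = 145800, and one checks f(r_4) ≡ 0 mod 13^5.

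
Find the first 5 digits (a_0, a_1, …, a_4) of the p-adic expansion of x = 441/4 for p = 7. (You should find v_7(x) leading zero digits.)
(a_0, …, a_4) = (0, 0, 4, 5, 1)

v_7(441/4) = 2, so a_0 = ... = a_1 = 0. Factor out: x = 7^2 · u with u = 9/4 a unit in ℤ_7. Expand u iteratively via a_{v+i} = u_i mod 7, u_{i+1} = (u_i − a_{v+i})/7:
  u_0 = 9/4;  a_2 = 4;  u_1 = (u_0 − 4)/7 = -1/4
  u_1 = -1/4;  a_3 = 5;  u_2 = (u_1 − 5)/7 = -3/4
  u_2 = -3/4;  a_4 = 1;  u_3 = (u_2 − 1)/7 = -1/4
Digits: (0, 0, 4, 5, 1).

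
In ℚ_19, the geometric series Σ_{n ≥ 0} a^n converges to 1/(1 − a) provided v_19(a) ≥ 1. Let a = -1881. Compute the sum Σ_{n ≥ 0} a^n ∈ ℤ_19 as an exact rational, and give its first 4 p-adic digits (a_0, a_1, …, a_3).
Σ a^n = 1/(1 − a) = 1/1882;  first 4 digits = (1, 15, 10, 14)

v_19(a) = 1 ≥ 1, so the series converges in ℤ_19 to 1/(1 − a) = 1/(1 − (-1881)) = 1/1882. Expand this rational in ℤ_19: compute digits iteratively via d_i = x_i mod 19, x_{i+1} = (x_i − d_i)/19. The first 4 digits are (1, 15, 10, 14).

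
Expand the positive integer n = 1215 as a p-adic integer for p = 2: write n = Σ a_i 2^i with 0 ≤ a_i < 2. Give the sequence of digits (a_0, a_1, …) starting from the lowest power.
(a_0, a_1, …) = (1, 1, 1, 1, 1, 1, 0, 1, 0, 0, 1)

Repeated division by 2 gives the digits low-to-high: 1215 = 1 + 1·2^1 + 1·2^2 + 1·2^3 + 1·2^4 + 1·2^5 + 1·2^7 + 1·2^10. Digit sequence: (1, 1, 1, 1, 1, 1, 0, 1, 0, 0, 1).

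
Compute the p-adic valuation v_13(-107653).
v_13(-107653) = 3

v_13(n) is the largest exponent k such that 13^k divides n. Factor out: -107653 = -13^3 · 49. (Sign doesn't affect v_p.) So v_13(-107653) = 3.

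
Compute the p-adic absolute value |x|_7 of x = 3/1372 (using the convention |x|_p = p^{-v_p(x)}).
|3/1372|_7 = 343

Step 1 — compute v_7(x) by factoring powers of 7 out of the numerator and denominator: v_7(3/1372) = -3. Step 2 — apply |x|_p = p^{-v_p(x)} = 7^{3} = 343.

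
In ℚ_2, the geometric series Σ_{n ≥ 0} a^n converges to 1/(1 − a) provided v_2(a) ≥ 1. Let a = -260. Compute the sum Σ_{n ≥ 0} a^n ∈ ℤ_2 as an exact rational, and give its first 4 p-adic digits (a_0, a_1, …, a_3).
Σ a^n = 1/(1 − a) = 1/261;  first 4 digits = (1, 0, 1, 1)

v_2(a) = 2 ≥ 1, so the series converges in ℤ_2 to 1/(1 − a) = 1/(1 − (-260)) = 1/261. Expand this rational in ℤ_2: compute digits iteratively via d_i = x_i mod 2, x_{i+1} = (x_i − d_i)/2. The first 4 digits are (1, 0, 1, 1).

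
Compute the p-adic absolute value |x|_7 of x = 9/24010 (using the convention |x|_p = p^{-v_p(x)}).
|9/24010|_7 = 2401

Step 1 — compute v_7(x) by factoring powers of 7 out of the numerator and denominator: v_7(9/24010) = -4. Step 2 — apply |x|_p = p^{-v_p(x)} = 7^{4} = 2401.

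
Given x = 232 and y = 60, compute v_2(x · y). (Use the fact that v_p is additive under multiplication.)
v_2(13920) = 5

v_p(x) = 3 (factor: 232 = 2^3 · 29); v_p(y) = 2 (factor: 60 = 2^2 · 15). Additivity: v_p(xy) = v_p(x) + v_p(y) = 3 + 2 = 5. (Direct check: xy = 13920 = 2^5 · (435).)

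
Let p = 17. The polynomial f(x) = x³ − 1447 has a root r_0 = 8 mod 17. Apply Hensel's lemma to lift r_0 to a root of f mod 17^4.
r_3 = 21870 (mod 83521)

Hensel: r_{i+1} = r_i − f(r_i)/f′(r_i) mod 17^{i+2}, where f′(x) = 3x². Iterate:
  r_0 = 8 (mod 17)
  r_1 = 195 (mod 289)
  r_2 = 2218 (mod 4913)
  r_3 = 21870 (mod 83521)
Final: r = 21870 with f(r) ≡ 0 mod 17^4.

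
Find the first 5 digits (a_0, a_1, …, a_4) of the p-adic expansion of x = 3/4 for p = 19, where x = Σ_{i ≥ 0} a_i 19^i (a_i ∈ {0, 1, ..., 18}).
(a_0, …, a_4) = (15, 4, 14, 4, 14)

v_19(3/4) = 0 (numerator and denominator both coprime to 19), so x ∈ ℤ_19^×. Compute digits iteratively via a_i = x_i mod 19, x_{i+1} = (x_i − a_i)/19, with x_0 = x:
  x_0 = 3/4;  a_0 = 15;  x_1 = (x_0 − 15)/19 = -3/4
  x_1 = -3/4;  a_1 = 4;  x_2 = (x_1 − 4)/19 = -1/4
  x_2 = -1/4;  a_2 = 14;  x_3 = (x_2 − 14)/19 = -3/4
  x_3 = -3/4;  a_3 = 4;  x_4 = (x_3 − 4)/19 = -1/4
  x_4 = -1/4;  a_4 = 14;  x_5 = (x_4 − 14)/19 = -3/4
Digits: (15, 4, 14, 4, 14).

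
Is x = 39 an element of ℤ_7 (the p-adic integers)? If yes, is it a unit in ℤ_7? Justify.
x ∈ ℤ_7^× (unit); v_7(x) = 0

ℤ_7 = {x ∈ ℚ_7 : v_7(x) ≥ 0} and ℤ_7^× = {x ∈ ℤ_7 : v_7(x) = 0}. Here v_7(39) = v_7(num) − v_7(den) = 0; compare against these criteria.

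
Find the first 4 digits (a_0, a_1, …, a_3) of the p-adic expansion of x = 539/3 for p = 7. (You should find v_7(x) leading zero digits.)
(a_0, …, a_3) = (0, 0, 6, 2)

v_7(539/3) = 2, so a_0 = ... = a_1 = 0. Factor out: x = 7^2 · u with u = 11/3 a unit in ℤ_7. Expand u iteratively via a_{v+i} = u_i mod 7, u_{i+1} = (u_i − a_{v+i})/7:
  u_0 = 11/3;  a_2 = 6;  u_1 = (u_0 − 6)/7 = -1/3
  u_1 = -1/3;  a_3 = 2;  u_2 = (u_1 − 2)/7 = -1/3
Digits: (0, 0, 6, 2).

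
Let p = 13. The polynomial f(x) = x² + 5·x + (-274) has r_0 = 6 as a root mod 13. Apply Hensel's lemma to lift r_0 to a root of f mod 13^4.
r_3 = 16789 (mod 28561)

Hensel: r_{i+1} = r_i − f(r_i)·(f′(r_i))^{-1} mod 13^{i+2}, f′(x) = 2x + 5. Iterate:
  r_0 = 6 (mod 13)
  r_1 = 58 (mod 169)
  r_2 = 1410 (mod 2197)
  r_3 = 16789 (mod 28561)
Final: r = 16789 satisfies f(r) ≡ 0 mod 13^4.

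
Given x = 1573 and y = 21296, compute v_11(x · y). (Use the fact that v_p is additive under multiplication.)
v_11(33498608) = 5

v_p(x) = 2 (factor: 1573 = 11^2 · 13); v_p(y) = 3 (factor: 21296 = 11^3 · 16). Additivity: v_p(xy) = v_p(x) + v_p(y) = 2 + 3 = 5. (Direct check: xy = 33498608 = 11^5 · (208).)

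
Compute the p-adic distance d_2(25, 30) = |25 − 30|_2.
d_2(25, 30) = 1

Step 1 — x − y = 25 − 30 = -5. Step 2 — v_2(-5) = 0 (factor: -5 = −(2^0 · 5); the sign does not affect v_p). Step 3 — |x − y|_2 = 2^{0} = 1.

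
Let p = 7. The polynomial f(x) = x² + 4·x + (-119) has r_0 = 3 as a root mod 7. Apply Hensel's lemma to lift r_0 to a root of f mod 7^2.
r_1 = 3 (mod 49)

Hensel: r_{i+1} = r_i − f(r_i)·(f′(r_i))^{-1} mod 7^{i+2}, f′(x) = 2x + 4. Iterate:
  r_0 = 3 (mod 7)
  r_1 = 3 (mod 49)
Final: r = 3 satisfies f(r) ≡ 0 mod 7^2.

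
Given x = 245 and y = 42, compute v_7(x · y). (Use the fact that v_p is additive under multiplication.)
v_7(10290) = 3

v_p(x) = 2 (factor: 245 = 7^2 · 5); v_p(y) = 1 (factor: 42 = 7^1 · 6). Additivity: v_p(xy) = v_p(x) + v_p(y) = 2 + 1 = 3. (Direct check: xy = 10290 = 7^3 · (30).)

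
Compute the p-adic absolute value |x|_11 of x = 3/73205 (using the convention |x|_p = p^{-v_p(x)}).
|3/73205|_11 = 14641

Step 1 — compute v_11(x) by factoring powers of 11 out of the numerator and denominator: v_11(3/73205) = -4. Step 2 — apply |x|_p = p^{-v_p(x)} = 11^{4} = 14641.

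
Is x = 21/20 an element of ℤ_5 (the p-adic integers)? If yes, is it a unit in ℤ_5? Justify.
x ∉ ℤ_5 (v_5(x) = -1 < 0)

ℤ_5 = {x ∈ ℚ_5 : v_5(x) ≥ 0} and ℤ_5^× = {x ∈ ℤ_5 : v_5(x) = 0}. Here v_5(21/20) = v_5(num) − v_5(den) = -1; compare against these criteria.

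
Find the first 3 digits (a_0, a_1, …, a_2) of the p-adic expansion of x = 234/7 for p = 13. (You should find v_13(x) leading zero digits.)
(a_0, …, a_2) = (0, 10, 5)

v_13(234/7) = 1, so a_0 = ... = a_0 = 0. Factor out: x = 13^1 · u with u = 18/7 a unit in ℤ_13. Expand u iteratively via a_{v+i} = u_i mod 13, u_{i+1} = (u_i − a_{v+i})/13:
  u_0 = 18/7;  a_1 = 10;  u_1 = (u_0 − 10)/13 = -4/7
  u_1 = -4/7;  a_2 = 5;  u_2 = (u_1 − 5)/13 = -3/7
Digits: (0, 10, 5).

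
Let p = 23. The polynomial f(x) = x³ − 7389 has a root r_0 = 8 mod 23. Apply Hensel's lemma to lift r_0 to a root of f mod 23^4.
r_3 = 190977 (mod 279841)

Hensel: r_{i+1} = r_i − f(r_i)/f′(r_i) mod 23^{i+2}, where f′(x) = 3x². Iterate:
  r_0 = 8 (mod 23)
  r_1 = 8 (mod 529)
  r_2 = 8472 (mod 12167)
  r_3 = 190977 (mod 279841)
Final: r = 190977 with f(r) ≡ 0 mod 23^4.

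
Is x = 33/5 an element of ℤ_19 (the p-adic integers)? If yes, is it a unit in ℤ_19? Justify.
x ∈ ℤ_19^× (unit); v_19(x) = 0

ℤ_19 = {x ∈ ℚ_19 : v_19(x) ≥ 0} and ℤ_19^× = {x ∈ ℤ_19 : v_19(x) = 0}. Here v_19(33/5) = v_19(num) − v_19(den) = 0; compare against these criteria.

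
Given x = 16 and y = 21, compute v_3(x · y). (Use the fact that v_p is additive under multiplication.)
v_3(336) = 1

v_p(x) = 0 (factor: 16 = 3^0 · 16); v_p(y) = 1 (factor: 21 = 3^1 · 7). Additivity: v_p(xy) = v_p(x) + v_p(y) = 0 + 1 = 1. (Direct check: xy = 336 = 3^1 · (112).)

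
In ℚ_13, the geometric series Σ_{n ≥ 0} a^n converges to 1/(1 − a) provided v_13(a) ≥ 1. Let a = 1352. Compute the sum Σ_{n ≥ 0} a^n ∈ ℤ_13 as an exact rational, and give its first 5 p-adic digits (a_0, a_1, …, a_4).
Σ a^n = 1/(1 − a) = -1/1351;  first 5 digits = (1, 0, 8, 0, 12)

v_13(a) = 2 ≥ 1, so the series converges in ℤ_13 to 1/(1 − a) = 1/(1 − 1352) = -1/1351. Expand this rational in ℤ_13: compute digits iteratively via d_i = x_i mod 13, x_{i+1} = (x_i − d_i)/13. The first 5 digits are (1, 0, 8, 0, 12).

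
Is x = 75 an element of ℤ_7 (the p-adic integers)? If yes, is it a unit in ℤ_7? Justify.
x ∈ ℤ_7^× (unit); v_7(x) = 0

ℤ_7 = {x ∈ ℚ_7 : v_7(x) ≥ 0} and ℤ_7^× = {x ∈ ℤ_7 : v_7(x) = 0}. Here v_7(75) = v_7(num) − v_7(den) = 0; compare against these criteria.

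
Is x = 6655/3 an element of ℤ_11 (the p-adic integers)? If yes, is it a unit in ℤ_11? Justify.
x ∈ ℤ_11 but not a unit; v_11(x) = 3 > 0

ℤ_11 = {x ∈ ℚ_11 : v_11(x) ≥ 0} and ℤ_11^× = {x ∈ ℤ_11 : v_11(x) = 0}. Here v_11(6655/3) = v_11(num) − v_11(den) = 3; compare against these criteria.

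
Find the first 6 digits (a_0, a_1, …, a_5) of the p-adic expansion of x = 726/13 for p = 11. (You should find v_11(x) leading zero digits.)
(a_0, …, a_5) = (0, 0, 3, 4, 3, 9)

v_11(726/13) = 2, so a_0 = ... = a_1 = 0. Factor out: x = 11^2 · u with u = 6/13 a unit in ℤ_11. Expand u iteratively via a_{v+i} = u_i mod 11, u_{i+1} = (u_i − a_{v+i})/11:
  u_0 = 6/13;  a_2 = 3;  u_1 = (u_0 − 3)/11 = -3/13
  u_1 = -3/13;  a_3 = 4;  u_2 = (u_1 − 4)/11 = -5/13
  u_2 = -5/13;  a_4 = 3;  u_3 = (u_2 − 3)/11 = -4/13
  u_3 = -4/13;  a_5 = 9;  u_4 = (u_3 − 9)/11 = -11/13
Digits: (0, 0, 3, 4, 3, 9).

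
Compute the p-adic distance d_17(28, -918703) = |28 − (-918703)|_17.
d_17(28, -918703) = 1/83521

Step 1 — x − y = 28 − (-918703) = 918731. Step 2 — v_17(918731) = 4 (factor: 918731 = (17^4 · 11); the sign does not affect v_p). Step 3 — |x − y|_17 = 17^{-4} = 1/83521.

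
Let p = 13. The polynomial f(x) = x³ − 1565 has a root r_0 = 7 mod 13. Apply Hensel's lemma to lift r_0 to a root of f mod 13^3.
r_2 = 735 (mod 2197)

Hensel: r_{i+1} = r_i − f(r_i)/f′(r_i) mod 13^{i+2}, where f′(x) = 3x². Iterate:
  r_0 = 7 (mod 13)
  r_1 = 59 (mod 169)
  r_2 = 735 (mod 2197)
Final: r = 735 with f(r) ≡ 0 mod 13^3.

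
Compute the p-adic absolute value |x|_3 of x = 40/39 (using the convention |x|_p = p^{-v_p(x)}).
|40/39|_3 = 3

Step 1 — compute v_3(x) by factoring powers of 3 out of the numerator and denominator: v_3(40/39) = -1. Step 2 — apply |x|_p = p^{-v_p(x)} = 3^{1} = 3.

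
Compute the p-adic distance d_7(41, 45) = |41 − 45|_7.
d_7(41, 45) = 1

Step 1 — x − y = 41 − 45 = -4. Step 2 — v_7(-4) = 0 (factor: -4 = −(7^0 · 4); the sign does not affect v_p). Step 3 — |x − y|_7 = 7^{0} = 1.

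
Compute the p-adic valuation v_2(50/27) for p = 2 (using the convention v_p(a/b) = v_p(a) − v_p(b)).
v_2(50/27) = 1

Factor powers of 2 from the numerator and denominator of the reduced fraction: 50 = 2^1 · 25 and 27 = 2^0 · 27. Apply v_p(a/b) = v_p(a) − v_p(b): v_2(50/27) = 1 − 0 = 1.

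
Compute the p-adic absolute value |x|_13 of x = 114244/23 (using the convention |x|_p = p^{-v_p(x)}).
|114244/23|_13 = 1/28561

Step 1 — compute v_13(x) by factoring powers of 13 out of the numerator and denominator: v_13(114244/23) = 4. Step 2 — apply |x|_p = p^{-v_p(x)} = 13^{-4} = 1/28561.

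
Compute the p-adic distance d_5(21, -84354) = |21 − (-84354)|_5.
d_5(21, -84354) = 1/3125

Step 1 — x − y = 21 − (-84354) = 84375. Step 2 — v_5(84375) = 5 (factor: 84375 = (5^5 · 27); the sign does not affect v_p). Step 3 — |x − y|_5 = 5^{-5} = 1/3125.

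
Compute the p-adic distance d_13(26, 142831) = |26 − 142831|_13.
d_13(26, 142831) = 1/28561

Step 1 — x − y = 26 − 142831 = -142805. Step 2 — v_13(-142805) = 4 (factor: -142805 = −(13^4 · 5); the sign does not affect v_p). Step 3 — |x − y|_13 = 13^{-4} = 1/28561.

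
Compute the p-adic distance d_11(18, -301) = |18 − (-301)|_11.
d_11(18, -301) = 1/11

Step 1 — x − y = 18 − (-301) = 319. Step 2 — v_11(319) = 1 (factor: 319 = (11^1 · 29); the sign does not affect v_p). Step 3 — |x − y|_11 = 11^{-1} = 1/11.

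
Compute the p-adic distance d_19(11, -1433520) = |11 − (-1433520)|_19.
d_19(11, -1433520) = 1/130321

Step 1 — x − y = 11 − (-1433520) = 1433531. Step 2 — v_19(1433531) = 4 (factor: 1433531 = (19^4 · 11); the sign does not affect v_p). Step 3 — |x − y|_19 = 19^{-4} = 1/130321.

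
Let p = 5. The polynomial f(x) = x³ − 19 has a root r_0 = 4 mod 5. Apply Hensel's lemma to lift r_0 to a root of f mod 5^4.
r_3 = 189 (mod 625)

Hensel: r_{i+1} = r_i − f(r_i)/f′(r_i) mod 5^{i+2}, where f′(x) = 3x². Iterate:
  r_0 = 4 (mod 5)
  r_1 = 14 (mod 25)
  r_2 = 64 (mod 125)
  r_3 = 189 (mod 625)
Final: r = 189 with f(r) ≡ 0 mod 5^4.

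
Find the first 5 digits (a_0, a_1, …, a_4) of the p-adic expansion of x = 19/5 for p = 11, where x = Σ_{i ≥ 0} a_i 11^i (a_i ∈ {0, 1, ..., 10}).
(a_0, …, a_4) = (6, 2, 2, 2, 2)

v_11(19/5) = 0 (numerator and denominator both coprime to 11), so x ∈ ℤ_11^×. Compute digits iteratively via a_i = x_i mod 11, x_{i+1} = (x_i − a_i)/11, with x_0 = x:
  x_0 = 19/5;  a_0 = 6;  x_1 = (x_0 − 6)/11 = -1/5
  x_1 = -1/5;  a_1 = 2;  x_2 = (x_1 − 2)/11 = -1/5
  x_2 = -1/5;  a_2 = 2;  x_3 = (x_2 − 2)/11 = -1/5
  x_3 = -1/5;  a_3 = 2;  x_4 = (x_3 − 2)/11 = -1/5
  x_4 = -1/5;  a_4 = 2;  x_5 = (x_4 − 2)/11 = -1/5
Digits: (6, 2, 2, 2, 2).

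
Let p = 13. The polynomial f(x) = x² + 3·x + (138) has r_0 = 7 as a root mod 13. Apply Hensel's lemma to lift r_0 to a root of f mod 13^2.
r_1 = 124 (mod 169)

Hensel: r_{i+1} = r_i − f(r_i)·(f′(r_i))^{-1} mod 13^{i+2}, f′(x) = 2x + 3. Iterate:
  r_0 = 7 (mod 13)
  r_1 = 124 (mod 169)
Final: r = 124 satisfies f(r) ≡ 0 mod 13^2.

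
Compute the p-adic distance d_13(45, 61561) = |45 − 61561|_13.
d_13(45, 61561) = 1/2197

Step 1 — x − y = 45 − 61561 = -61516. Step 2 — v_13(-61516) = 3 (factor: -61516 = −(13^3 · 28); the sign does not affect v_p). Step 3 — |x − y|_13 = 13^{-3} = 1/2197.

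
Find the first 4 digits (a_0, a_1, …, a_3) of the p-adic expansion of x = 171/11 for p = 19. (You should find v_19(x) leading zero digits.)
(a_0, …, a_3) = (0, 6, 17, 6)

v_19(171/11) = 1, so a_0 = ... = a_0 = 0. Factor out: x = 19^1 · u with u = 9/11 a unit in ℤ_19. Expand u iteratively via a_{v+i} = u_i mod 19, u_{i+1} = (u_i − a_{v+i})/19:
  u_0 = 9/11;  a_1 = 6;  u_1 = (u_0 − 6)/19 = -3/11
  u_1 = -3/11;  a_2 = 17;  u_2 = (u_1 − 17)/19 = -10/11
  u_2 = -10/11;  a_3 = 6;  u_3 = (u_2 − 6)/19 = -4/11
Digits: (0, 6, 17, 6).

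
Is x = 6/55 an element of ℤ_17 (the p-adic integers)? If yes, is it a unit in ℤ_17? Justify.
x ∈ ℤ_17^× (unit); v_17(x) = 0

ℤ_17 = {x ∈ ℚ_17 : v_17(x) ≥ 0} and ℤ_17^× = {x ∈ ℤ_17 : v_17(x) = 0}. Here v_17(6/55) = v_17(num) − v_17(den) = 0; compare against these criteria.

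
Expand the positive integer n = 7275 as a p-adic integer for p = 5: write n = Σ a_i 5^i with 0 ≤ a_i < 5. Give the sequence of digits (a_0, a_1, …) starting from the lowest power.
(a_0, a_1, …) = (0, 0, 1, 3, 1, 2)

Repeated division by 5 gives the digits low-to-high: 7275 = 1·5^2 + 3·5^3 + 1·5^4 + 2·5^5. Digit sequence: (0, 0, 1, 3, 1, 2).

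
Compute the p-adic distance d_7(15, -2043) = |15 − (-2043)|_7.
d_7(15, -2043) = 1/343

Step 1 — x − y = 15 − (-2043) = 2058. Step 2 — v_7(2058) = 3 (factor: 2058 = (7^3 · 6); the sign does not affect v_p). Step 3 — |x − y|_7 = 7^{-3} = 1/343.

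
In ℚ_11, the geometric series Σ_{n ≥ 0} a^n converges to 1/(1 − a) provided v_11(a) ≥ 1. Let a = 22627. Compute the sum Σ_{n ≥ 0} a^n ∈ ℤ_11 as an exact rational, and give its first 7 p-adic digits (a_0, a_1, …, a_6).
Σ a^n = 1/(1 − a) = -1/22626;  first 7 digits = (1, 0, 0, 6, 1, 0, 3)

v_11(a) = 3 ≥ 1, so the series converges in ℤ_11 to 1/(1 − a) = 1/(1 − 22627) = -1/22626. Expand this rational in ℤ_11: compute digits iteratively via d_i = x_i mod 11, x_{i+1} = (x_i − d_i)/11. The first 7 digits are (1, 0, 0, 6, 1, 0, 3).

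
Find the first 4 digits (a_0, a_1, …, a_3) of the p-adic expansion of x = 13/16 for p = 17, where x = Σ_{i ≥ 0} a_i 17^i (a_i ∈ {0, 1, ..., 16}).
(a_0, …, a_3) = (4, 3, 3, 3)

v_17(13/16) = 0 (numerator and denominator both coprime to 17), so x ∈ ℤ_17^×. Compute digits iteratively via a_i = x_i mod 17, x_{i+1} = (x_i − a_i)/17, with x_0 = x:
  x_0 = 13/16;  a_0 = 4;  x_1 = (x_0 − 4)/17 = -3/16
  x_1 = -3/16;  a_1 = 3;  x_2 = (x_1 − 3)/17 = -3/16
  x_2 = -3/16;  a_2 = 3;  x_3 = (x_2 − 3)/17 = -3/16
  x_3 = -3/16;  a_3 = 3;  x_4 = (x_3 − 3)/17 = -3/16
Digits: (4, 3, 3, 3).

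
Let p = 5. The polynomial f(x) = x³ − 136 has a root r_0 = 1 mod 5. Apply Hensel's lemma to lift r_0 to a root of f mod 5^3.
r_2 = 21 (mod 125)

Hensel: r_{i+1} = r_i − f(r_i)/f′(r_i) mod 5^{i+2}, where f′(x) = 3x². Iterate:
  r_0 = 1 (mod 5)
  r_1 = 21 (mod 25)
  r_2 = 21 (mod 125)
Final: r = 21 with f(r) ≡ 0 mod 5^3.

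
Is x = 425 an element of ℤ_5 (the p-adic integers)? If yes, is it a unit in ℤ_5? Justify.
x ∈ ℤ_5 but not a unit; v_5(x) = 2 > 0

ℤ_5 = {x ∈ ℚ_5 : v_5(x) ≥ 0} and ℤ_5^× = {x ∈ ℤ_5 : v_5(x) = 0}. Here v_5(425) = v_5(num) − v_5(den) = 2; compare against these criteria.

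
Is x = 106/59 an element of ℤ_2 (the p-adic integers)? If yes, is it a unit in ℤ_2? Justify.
x ∈ ℤ_2 but not a unit; v_2(x) = 1 > 0

ℤ_2 = {x ∈ ℚ_2 : v_2(x) ≥ 0} and ℤ_2^× = {x ∈ ℤ_2 : v_2(x) = 0}. Here v_2(106/59) = v_2(num) − v_2(den) = 1; compare against these criteria.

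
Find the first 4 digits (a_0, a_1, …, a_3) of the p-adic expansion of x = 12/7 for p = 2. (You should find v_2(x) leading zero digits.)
(a_0, …, a_3) = (0, 0, 1, 0)

v_2(12/7) = 2, so a_0 = ... = a_1 = 0. Factor out: x = 2^2 · u with u = 3/7 a unit in ℤ_2. Expand u iteratively via a_{v+i} = u_i mod 2, u_{i+1} = (u_i − a_{v+i})/2:
  u_0 = 3/7;  a_2 = 1;  u_1 = (u_0 − 1)/2 = -2/7
  u_1 = -2/7;  a_3 = 0;  u_2 = (u_1 − 0)/2 = -1/7
Digits: (0, 0, 1, 0).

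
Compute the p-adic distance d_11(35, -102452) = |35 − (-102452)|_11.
d_11(35, -102452) = 1/14641

Step 1 — x − y = 35 − (-102452) = 102487. Step 2 — v_11(102487) = 4 (factor: 102487 = (11^4 · 7); the sign does not affect v_p). Step 3 — |x − y|_11 = 11^{-4} = 1/14641.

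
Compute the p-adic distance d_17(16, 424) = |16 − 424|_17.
d_17(16, 424) = 1/17

Step 1 — x − y = 16 − 424 = -408. Step 2 — v_17(-408) = 1 (factor: -408 = −(17^1 · 24); the sign does not affect v_p). Step 3 — |x − y|_17 = 17^{-1} = 1/17.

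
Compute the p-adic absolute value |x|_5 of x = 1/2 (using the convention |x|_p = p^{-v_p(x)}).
|1/2|_5 = 1

Step 1 — compute v_5(x) by factoring powers of 5 out of the numerator and denominator: v_5(1/2) = 0. Step 2 — apply |x|_p = p^{-v_p(x)} = 5^{0} = 1.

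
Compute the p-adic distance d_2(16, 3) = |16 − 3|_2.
d_2(16, 3) = 1

Step 1 — x − y = 16 − 3 = 13. Step 2 — v_2(13) = 0 (factor: 13 = (2^0 · 13); the sign does not affect v_p). Step 3 — |x − y|_2 = 2^{0} = 1.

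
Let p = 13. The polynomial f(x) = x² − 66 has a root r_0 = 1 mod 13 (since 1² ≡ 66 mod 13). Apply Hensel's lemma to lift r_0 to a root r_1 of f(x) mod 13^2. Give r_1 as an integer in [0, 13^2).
r_1 = 118 (mod 169)

Hensel's recurrence: r_{i+1} = r_i − f(r_i)·(f′(r_i))^{-1} mod 13^{i+2}, with f′(x) = 2x. Iterate:
  r_0 = 1 (mod 13)
  r_1 = 118 (mod 169)
Final: r_1 = 118, and one checks f(r_1) ≡ 0 mod 13^2.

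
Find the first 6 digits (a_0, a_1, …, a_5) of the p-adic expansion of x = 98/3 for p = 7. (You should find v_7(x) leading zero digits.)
(a_0, …, a_5) = (0, 0, 3, 2, 2, 2)

v_7(98/3) = 2, so a_0 = ... = a_1 = 0. Factor out: x = 7^2 · u with u = 2/3 a unit in ℤ_7. Expand u iteratively via a_{v+i} = u_i mod 7, u_{i+1} = (u_i − a_{v+i})/7:
  u_0 = 2/3;  a_2 = 3;  u_1 = (u_0 − 3)/7 = -1/3
  u_1 = -1/3;  a_3 = 2;  u_2 = (u_1 − 2)/7 = -1/3
  u_2 = -1/3;  a_4 = 2;  u_3 = (u_2 − 2)/7 = -1/3
  u_3 = -1/3;  a_5 = 2;  u_4 = (u_3 − 2)/7 = -1/3
Digits: (0, 0, 3, 2, 2, 2).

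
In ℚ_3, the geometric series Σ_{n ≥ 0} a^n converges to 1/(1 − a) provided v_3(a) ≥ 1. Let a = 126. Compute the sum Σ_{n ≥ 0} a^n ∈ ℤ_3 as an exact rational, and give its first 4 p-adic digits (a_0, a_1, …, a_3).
Σ a^n = 1/(1 − a) = -1/125;  first 4 digits = (1, 0, 2, 1)

v_3(a) = 2 ≥ 1, so the series converges in ℤ_3 to 1/(1 − a) = 1/(1 − 126) = -1/125. Expand this rational in ℤ_3: compute digits iteratively via d_i = x_i mod 3, x_{i+1} = (x_i − d_i)/3. The first 4 digits are (1, 0, 2, 1).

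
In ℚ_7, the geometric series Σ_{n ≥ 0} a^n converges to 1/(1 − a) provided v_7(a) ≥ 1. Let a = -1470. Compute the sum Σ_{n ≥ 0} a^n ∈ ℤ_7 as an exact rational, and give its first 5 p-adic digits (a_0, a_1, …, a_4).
Σ a^n = 1/(1 − a) = 1/1471;  first 5 digits = (1, 0, 5, 2, 3)

v_7(a) = 2 ≥ 1, so the series converges in ℤ_7 to 1/(1 − a) = 1/(1 − (-1470)) = 1/1471. Expand this rational in ℤ_7: compute digits iteratively via d_i = x_i mod 7, x_{i+1} = (x_i − d_i)/7. The first 5 digits are (1, 0, 5, 2, 3).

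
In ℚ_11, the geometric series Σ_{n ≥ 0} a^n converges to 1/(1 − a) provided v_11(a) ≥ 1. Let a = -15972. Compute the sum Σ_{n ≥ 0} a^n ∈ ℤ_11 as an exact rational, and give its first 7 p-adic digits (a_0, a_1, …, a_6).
Σ a^n = 1/(1 − a) = 1/15973;  first 7 digits = (1, 0, 0, 10, 9, 10, 0)

v_11(a) = 3 ≥ 1, so the series converges in ℤ_11 to 1/(1 − a) = 1/(1 − (-15972)) = 1/15973. Expand this rational in ℤ_11: compute digits iteratively via d_i = x_i mod 11, x_{i+1} = (x_i − d_i)/11. The first 7 digits are (1, 0, 0, 10, 9, 10, 0).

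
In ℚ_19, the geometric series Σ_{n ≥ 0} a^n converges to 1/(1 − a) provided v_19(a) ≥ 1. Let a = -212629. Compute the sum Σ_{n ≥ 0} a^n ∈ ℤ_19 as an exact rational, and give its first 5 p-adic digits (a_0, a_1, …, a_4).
Σ a^n = 1/(1 − a) = 1/212630;  first 5 digits = (1, 0, 0, 7, 17)

v_19(a) = 3 ≥ 1, so the series converges in ℤ_19 to 1/(1 − a) = 1/(1 − (-212629)) = 1/212630. Expand this rational in ℤ_19: compute digits iteratively via d_i = x_i mod 19, x_{i+1} = (x_i − d_i)/19. The first 5 digits are (1, 0, 0, 7, 17).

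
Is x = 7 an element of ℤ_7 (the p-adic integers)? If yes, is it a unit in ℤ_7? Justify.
x ∈ ℤ_7 but not a unit; v_7(x) = 1 > 0

ℤ_7 = {x ∈ ℚ_7 : v_7(x) ≥ 0} and ℤ_7^× = {x ∈ ℤ_7 : v_7(x) = 0}. Here v_7(7) = v_7(num) − v_7(den) = 1; compare against these criteria.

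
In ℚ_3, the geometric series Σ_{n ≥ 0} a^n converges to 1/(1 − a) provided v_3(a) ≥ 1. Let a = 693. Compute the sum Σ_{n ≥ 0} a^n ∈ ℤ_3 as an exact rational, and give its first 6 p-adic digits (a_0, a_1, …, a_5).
Σ a^n = 1/(1 − a) = -1/692;  first 6 digits = (1, 0, 2, 1, 0, 2)

v_3(a) = 2 ≥ 1, so the series converges in ℤ_3 to 1/(1 − a) = 1/(1 − 693) = -1/692. Expand this rational in ℤ_3: compute digits iteratively via d_i = x_i mod 3, x_{i+1} = (x_i − d_i)/3. The first 6 digits are (1, 0, 2, 1, 0, 2).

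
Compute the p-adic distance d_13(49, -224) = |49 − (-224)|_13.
d_13(49, -224) = 1/13

Step 1 — x − y = 49 − (-224) = 273. Step 2 — v_13(273) = 1 (factor: 273 = (13^1 · 21); the sign does not affect v_p). Step 3 — |x − y|_13 = 13^{-1} = 1/13.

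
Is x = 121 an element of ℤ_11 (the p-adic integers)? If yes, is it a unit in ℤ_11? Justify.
x ∈ ℤ_11 but not a unit; v_11(x) = 2 > 0

ℤ_11 = {x ∈ ℚ_11 : v_11(x) ≥ 0} and ℤ_11^× = {x ∈ ℤ_11 : v_11(x) = 0}. Here v_11(121) = v_11(num) − v_11(den) = 2; compare against these criteria.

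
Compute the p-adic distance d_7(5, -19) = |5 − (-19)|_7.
d_7(5, -19) = 1

Step 1 — x − y = 5 − (-19) = 24. Step 2 — v_7(24) = 0 (factor: 24 = (7^0 · 24); the sign does not affect v_p). Step 3 — |x − y|_7 = 7^{0} = 1.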